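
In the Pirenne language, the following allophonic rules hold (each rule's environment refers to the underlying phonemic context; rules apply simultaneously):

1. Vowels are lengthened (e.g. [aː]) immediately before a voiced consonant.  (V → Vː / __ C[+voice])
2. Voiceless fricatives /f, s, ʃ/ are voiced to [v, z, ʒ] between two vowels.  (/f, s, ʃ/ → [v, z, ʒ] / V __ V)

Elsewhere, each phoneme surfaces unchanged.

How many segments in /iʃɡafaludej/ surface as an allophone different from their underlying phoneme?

4

Segments that undergo a rule: /f/ → [v] (rule 2); /a/ → [aː] (rule 1); /u/ → [uː] (rule 1); /e/ → [eː] (rule 1).
All other segments surface unchanged.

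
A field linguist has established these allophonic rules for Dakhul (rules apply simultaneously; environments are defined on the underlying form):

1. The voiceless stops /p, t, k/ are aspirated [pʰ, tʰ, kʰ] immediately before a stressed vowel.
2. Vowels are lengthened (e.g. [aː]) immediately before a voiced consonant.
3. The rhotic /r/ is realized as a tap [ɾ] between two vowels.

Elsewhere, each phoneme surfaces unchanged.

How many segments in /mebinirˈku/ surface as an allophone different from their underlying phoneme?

Segments that undergo a rule: /e/ → [eː] (rule 2); /i/ → [iː] (rule 2); /i/ → [iː] (rule 2); /k/ → [kʰ] (rule 1).
All other segments surface unchanged.

4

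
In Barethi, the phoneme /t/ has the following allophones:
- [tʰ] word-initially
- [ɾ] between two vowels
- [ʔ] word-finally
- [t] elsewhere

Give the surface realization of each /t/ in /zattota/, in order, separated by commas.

Occurrence 1 (position 3): no conditioning environment matches → elsewhere allophone [t].
Occurrence 2 (position 4): no conditioning environment matches → elsewhere allophone [t].
Occurrence 3 (position 6): between two vowels → [ɾ].

[t], [t], [ɾ]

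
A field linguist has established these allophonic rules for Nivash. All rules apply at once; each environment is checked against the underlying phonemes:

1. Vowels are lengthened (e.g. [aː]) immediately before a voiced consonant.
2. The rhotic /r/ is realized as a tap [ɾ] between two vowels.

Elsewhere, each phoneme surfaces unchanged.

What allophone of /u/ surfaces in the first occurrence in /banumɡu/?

/u/ (between /n/ and /m/): before a voiced consonant, so rule 1 applies → [uː].

[uː]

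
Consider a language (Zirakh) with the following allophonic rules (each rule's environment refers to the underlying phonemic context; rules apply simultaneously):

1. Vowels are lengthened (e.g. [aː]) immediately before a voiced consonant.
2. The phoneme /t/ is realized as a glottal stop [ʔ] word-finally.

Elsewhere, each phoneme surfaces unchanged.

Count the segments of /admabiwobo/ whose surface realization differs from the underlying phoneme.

4

Segments that undergo a rule: /a/ → [aː] (rule 1); /a/ → [aː] (rule 1); /i/ → [iː] (rule 1); /o/ → [oː] (rule 1).
All other segments surface unchanged.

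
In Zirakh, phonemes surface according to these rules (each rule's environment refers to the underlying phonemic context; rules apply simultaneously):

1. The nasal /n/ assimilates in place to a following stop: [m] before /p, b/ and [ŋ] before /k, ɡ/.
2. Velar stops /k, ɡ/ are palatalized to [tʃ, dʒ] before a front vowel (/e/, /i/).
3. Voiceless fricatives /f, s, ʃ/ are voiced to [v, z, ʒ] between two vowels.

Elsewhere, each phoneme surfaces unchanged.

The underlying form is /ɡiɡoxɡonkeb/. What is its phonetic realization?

[dʒiɡoxɡoŋtʃeb]

Rule 2 applies to /ɡ/ (word-initial: before a front vowel) → [dʒ].
/i/ (between /ɡ/ and /ɡ/): no rule targets it → [i].
/ɡ/ (between /i/ and /o/) fails the environment for rule 2, so it stays [ɡ].
/o/ — not in any rule's target class → [o].
/x/ stays [x].
/ɡ/ — between /x/ and /o/; rule 2 does not apply here → [ɡ].
/o/ (between /ɡ/ and /n/): no rule targets it → [o].
/n/ (between /o/ and /k/) occurs before a labial or velar stop → [ŋ] by rule 1.
Rule 2 applies to /k/ (between /n/ and /e/: before a front vowel) → [tʃ].
/e/ (between /k/ and /b/): no rule targets it → [e].
/b/ (word-final) is unaffected → [b].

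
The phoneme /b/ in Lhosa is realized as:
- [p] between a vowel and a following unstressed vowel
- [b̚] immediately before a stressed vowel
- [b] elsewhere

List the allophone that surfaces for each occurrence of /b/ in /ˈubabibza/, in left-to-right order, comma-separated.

[p], [p], [b]

Occurrence 1 (position 2): between a vowel and a following unstressed vowel → [p].
Occurrence 2 (position 4): between a vowel and a following unstressed vowel → [p].
Occurrence 3 (position 6): no conditioning environment matches → elsewhere allophone [b].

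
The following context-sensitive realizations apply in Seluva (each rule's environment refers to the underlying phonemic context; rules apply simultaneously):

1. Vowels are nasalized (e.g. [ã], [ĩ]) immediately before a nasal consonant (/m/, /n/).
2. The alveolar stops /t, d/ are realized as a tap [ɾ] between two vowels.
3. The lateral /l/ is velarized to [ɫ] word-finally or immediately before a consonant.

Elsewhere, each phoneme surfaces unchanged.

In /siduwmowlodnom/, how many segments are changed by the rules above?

2

Segments that undergo a rule: /d/ → [ɾ] (rule 2); /o/ → [õ] (rule 1).
All other segments surface unchanged.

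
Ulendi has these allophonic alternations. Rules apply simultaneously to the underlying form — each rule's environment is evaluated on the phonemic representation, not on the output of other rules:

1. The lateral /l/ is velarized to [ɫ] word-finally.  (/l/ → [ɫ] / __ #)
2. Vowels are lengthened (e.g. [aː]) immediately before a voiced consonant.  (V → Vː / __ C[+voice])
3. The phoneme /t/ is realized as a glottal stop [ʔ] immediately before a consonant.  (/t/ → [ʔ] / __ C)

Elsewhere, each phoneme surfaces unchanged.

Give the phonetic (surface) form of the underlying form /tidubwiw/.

[tiːduːbwiːw]

/t/ (word-initial) is in the target of rule 3 but the environment (immediately before a consonant) is not met → [t].
/i/ (between /t/ and /d/): before a voiced consonant, so rule 2 applies → [iː].
/d/ — not in any rule's target class → [d].
/u/ meets the environment for rule 2 (before a voiced consonant) → [uː].
/b/ (between /u/ and /w/): no rule targets it → [b].
/w/ (between /b/ and /i/) is unaffected → [w].
/i/ (between /w/ and /w/) occurs before a voiced consonant → [iː] by rule 2.
/w/ (word-final) is unaffected → [w].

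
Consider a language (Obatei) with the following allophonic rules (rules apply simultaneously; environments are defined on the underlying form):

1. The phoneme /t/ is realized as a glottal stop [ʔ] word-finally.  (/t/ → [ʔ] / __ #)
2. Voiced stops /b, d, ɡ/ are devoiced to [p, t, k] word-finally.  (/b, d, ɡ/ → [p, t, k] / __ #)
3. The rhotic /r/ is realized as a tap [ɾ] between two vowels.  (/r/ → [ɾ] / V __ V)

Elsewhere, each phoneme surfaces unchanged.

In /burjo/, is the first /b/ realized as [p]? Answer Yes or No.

/b/ (word-initial): rule 2 targets it, but not word-finally → unchanged [b].
The actual realization is [b], not [p].

No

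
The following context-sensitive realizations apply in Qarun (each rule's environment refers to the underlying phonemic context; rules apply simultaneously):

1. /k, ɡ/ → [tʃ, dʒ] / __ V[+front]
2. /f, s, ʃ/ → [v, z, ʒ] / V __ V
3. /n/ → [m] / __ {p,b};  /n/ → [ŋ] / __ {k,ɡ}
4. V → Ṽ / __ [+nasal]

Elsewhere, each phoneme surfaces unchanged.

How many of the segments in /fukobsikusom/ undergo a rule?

2

Segments that undergo a rule: /s/ → [z] (rule 2); /o/ → [õ] (rule 4).
All other segments surface unchanged.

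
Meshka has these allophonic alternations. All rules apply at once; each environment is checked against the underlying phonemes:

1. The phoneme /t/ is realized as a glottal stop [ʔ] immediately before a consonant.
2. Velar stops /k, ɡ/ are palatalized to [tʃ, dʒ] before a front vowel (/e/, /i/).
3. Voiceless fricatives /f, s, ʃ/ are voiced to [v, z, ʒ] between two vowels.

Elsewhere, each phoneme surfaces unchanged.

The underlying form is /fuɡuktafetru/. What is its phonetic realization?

/f/ (word-initial) is in the target of rule 3 but the environment (between two vowels) is not met → [f].
/ɡ/ (between /u/ and /u/): rule 2 targets it, but not before a front vowel → unchanged [ɡ].
/k/ (between /u/ and /t/) fails the environment for rule 2, so it stays [k].
/t/ (between /k/ and /a/) fails the environment for rule 1, so it stays [t].
/f/ — between /a/ and /e/, between two vowels — surfaces as [v] (rule 3).
/t/ (between /e/ and /r/): immediately before a consonant, so rule 1 applies → [ʔ].

[fuɡuktaveʔru]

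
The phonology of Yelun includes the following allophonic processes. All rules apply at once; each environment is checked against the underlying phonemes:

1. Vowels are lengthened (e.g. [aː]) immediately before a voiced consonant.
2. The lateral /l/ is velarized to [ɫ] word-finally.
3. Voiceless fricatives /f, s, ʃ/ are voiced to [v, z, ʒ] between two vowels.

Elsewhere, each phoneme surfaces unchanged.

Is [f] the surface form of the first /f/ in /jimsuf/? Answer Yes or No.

Yes

/f/ (word-final) fails the environment for rule 3, so it stays [f].
The actual realization is [f], which matches [f].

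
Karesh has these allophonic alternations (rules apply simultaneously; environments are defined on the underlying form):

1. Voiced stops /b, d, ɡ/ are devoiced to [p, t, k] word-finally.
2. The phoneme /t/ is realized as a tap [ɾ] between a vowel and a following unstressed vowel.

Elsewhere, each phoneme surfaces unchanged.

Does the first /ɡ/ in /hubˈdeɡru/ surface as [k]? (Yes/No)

No

/ɡ/ (between /e/ and /r/) fails the environment for rule 1, so it stays [ɡ].
The actual realization is [ɡ], not [k].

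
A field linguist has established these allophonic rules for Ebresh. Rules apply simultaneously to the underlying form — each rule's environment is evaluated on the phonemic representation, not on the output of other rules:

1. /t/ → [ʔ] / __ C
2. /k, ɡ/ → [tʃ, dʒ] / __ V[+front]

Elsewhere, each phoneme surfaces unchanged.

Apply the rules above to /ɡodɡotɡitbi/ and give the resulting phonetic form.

/ɡ/ (word-initial): rule 2 targets it, but not before a front vowel → unchanged [ɡ].
/ɡ/ (between /d/ and /o/): rule 2 targets it, but not before a front vowel → unchanged [ɡ].
Rule 1 applies to /t/ (between /o/ and /ɡ/: immediately before a consonant) → [ʔ].
/ɡ/ — between /t/ and /i/, before a front vowel — surfaces as [dʒ] (rule 2).
/t/ (between /i/ and /b/) occurs immediately before a consonant → [ʔ] by rule 1.

[ɡodɡoʔdʒiʔbi]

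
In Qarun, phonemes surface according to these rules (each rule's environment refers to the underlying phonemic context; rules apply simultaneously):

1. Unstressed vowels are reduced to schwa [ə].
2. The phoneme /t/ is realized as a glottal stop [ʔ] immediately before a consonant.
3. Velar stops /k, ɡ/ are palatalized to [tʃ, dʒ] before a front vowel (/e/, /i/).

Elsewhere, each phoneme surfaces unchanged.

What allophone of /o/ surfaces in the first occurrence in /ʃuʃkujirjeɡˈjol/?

/o/ — between /j/ and /l/; rule 1 does not apply here → [o].

[o]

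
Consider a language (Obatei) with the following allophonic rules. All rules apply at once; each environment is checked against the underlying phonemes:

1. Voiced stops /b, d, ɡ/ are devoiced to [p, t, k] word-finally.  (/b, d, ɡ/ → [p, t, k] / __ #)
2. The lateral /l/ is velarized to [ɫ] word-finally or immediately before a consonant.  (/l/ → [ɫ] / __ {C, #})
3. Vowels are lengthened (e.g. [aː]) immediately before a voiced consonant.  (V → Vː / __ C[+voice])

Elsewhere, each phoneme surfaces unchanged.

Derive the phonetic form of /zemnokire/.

/z/ stays [z].
/e/ (between /z/ and /m/): before a voiced consonant, so rule 3 applies → [eː].
/m/ stays [m].
/n/ (between /m/ and /o/) is unaffected → [n].
/o/ — between /n/ and /k/; rule 3 does not apply here → [o].
/k/ (between /o/ and /i/): no rule targets it → [k].
/i/ meets the environment for rule 3 (before a voiced consonant) → [iː].
/r/ (between /i/ and /e/): no rule targets it → [r].
/e/ (word-final) fails the environment for rule 3, so it stays [e].

[zeːmnokiːre]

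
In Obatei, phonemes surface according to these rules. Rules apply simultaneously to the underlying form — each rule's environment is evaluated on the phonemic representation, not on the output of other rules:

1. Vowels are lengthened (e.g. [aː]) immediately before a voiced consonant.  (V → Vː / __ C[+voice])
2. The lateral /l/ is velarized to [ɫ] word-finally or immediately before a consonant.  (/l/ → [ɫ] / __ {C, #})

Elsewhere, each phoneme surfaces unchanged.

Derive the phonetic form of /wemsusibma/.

/w/ (word-initial) is unaffected → [w].
/e/ (between /w/ and /m/): before a voiced consonant, so rule 1 applies → [eː].
/m/ (between /e/ and /s/): no rule targets it → [m].
/s/ — not in any rule's target class → [s].
/u/ (between /s/ and /s/): rule 1 targets it, but not before a voiced consonant → unchanged [u].
/s/ — not in any rule's target class → [s].
/i/ meets the environment for rule 1 (before a voiced consonant) → [iː].
/b/ — not in any rule's target class → [b].
/m/ (between /b/ and /a/): no rule targets it → [m].
/a/ (word-final) is in the target of rule 1 but the environment (before a voiced consonant) is not met → [a].

[weːmsusiːbma]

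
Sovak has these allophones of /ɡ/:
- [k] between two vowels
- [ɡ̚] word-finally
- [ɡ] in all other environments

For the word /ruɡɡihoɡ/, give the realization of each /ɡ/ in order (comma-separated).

[ɡ], [ɡ], [ɡ̚]

Occurrence 1 (position 3): no conditioning environment matches → elsewhere allophone [ɡ].
Occurrence 2 (position 4): no conditioning environment matches → elsewhere allophone [ɡ].
Occurrence 3 (position 8): word-finally → [ɡ̚].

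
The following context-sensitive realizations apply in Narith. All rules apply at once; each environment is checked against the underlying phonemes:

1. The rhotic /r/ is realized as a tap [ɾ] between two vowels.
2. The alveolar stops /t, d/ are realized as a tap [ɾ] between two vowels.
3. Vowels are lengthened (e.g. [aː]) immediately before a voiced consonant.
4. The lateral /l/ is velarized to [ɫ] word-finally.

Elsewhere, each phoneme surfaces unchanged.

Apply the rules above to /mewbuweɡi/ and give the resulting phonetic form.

[meːwbuːweːɡi]

/e/ meets the environment for rule 3 (before a voiced consonant) → [eː].
/u/ (between /b/ and /w/): before a voiced consonant, so rule 3 applies → [uː].
/e/ (between /w/ and /ɡ/): before a voiced consonant, so rule 3 applies → [eː].
/i/ (word-final) fails the environment for rule 3, so it stays [i].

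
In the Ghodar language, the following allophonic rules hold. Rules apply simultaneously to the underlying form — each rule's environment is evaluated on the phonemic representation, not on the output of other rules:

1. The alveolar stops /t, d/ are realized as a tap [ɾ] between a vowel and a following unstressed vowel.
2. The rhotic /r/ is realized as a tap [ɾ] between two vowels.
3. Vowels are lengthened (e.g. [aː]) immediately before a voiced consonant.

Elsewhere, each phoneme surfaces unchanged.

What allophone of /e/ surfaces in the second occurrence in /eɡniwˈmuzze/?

[e]

/e/ (word-final) fails the environment for rule 3, so it stays [e].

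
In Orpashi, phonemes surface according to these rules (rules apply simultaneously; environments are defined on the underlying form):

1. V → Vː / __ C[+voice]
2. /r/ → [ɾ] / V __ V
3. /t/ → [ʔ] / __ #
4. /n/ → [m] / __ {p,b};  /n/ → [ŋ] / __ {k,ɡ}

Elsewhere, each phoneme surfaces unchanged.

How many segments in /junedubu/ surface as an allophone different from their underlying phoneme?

3

Segments that undergo a rule: /u/ → [uː] (rule 1); /e/ → [eː] (rule 1); /u/ → [uː] (rule 1).
All other segments surface unchanged.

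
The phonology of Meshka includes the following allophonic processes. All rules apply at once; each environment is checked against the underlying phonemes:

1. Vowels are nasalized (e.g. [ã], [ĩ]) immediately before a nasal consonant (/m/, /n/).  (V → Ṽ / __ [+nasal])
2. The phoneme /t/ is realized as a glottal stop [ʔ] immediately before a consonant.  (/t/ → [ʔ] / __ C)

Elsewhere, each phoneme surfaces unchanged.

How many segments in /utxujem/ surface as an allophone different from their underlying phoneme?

Segments that undergo a rule: /t/ → [ʔ] (rule 2); /e/ → [ẽ] (rule 1).
All other segments surface unchanged.

2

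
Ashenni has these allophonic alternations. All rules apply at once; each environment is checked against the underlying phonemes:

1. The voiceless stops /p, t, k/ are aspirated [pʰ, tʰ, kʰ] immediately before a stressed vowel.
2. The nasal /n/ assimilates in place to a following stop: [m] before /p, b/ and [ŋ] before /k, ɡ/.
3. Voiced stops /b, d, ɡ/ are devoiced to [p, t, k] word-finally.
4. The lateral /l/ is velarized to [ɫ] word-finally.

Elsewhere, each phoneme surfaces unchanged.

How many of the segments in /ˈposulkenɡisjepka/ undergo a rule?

2

Segments that undergo a rule: /p/ → [pʰ] (rule 1); /n/ → [ŋ] (rule 2).
All other segments surface unchanged.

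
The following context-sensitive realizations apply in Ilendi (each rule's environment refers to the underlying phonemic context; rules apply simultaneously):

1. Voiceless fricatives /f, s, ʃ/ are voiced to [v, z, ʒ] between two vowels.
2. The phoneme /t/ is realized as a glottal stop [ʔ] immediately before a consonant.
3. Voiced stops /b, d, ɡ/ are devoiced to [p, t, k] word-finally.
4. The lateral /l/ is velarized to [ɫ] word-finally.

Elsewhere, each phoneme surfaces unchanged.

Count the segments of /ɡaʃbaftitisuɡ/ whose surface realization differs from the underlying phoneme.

2

Segments that undergo a rule: /s/ → [z] (rule 1); /ɡ/ → [k] (rule 3).
All other segments surface unchanged.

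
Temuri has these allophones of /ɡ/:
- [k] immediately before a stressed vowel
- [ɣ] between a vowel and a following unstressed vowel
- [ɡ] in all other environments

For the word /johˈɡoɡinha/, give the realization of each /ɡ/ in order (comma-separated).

[k], [ɣ]

Occurrence 1 (position 4): immediately before a stressed vowel → [k].
Occurrence 2 (position 6): between a vowel and a following unstressed vowel → [ɣ].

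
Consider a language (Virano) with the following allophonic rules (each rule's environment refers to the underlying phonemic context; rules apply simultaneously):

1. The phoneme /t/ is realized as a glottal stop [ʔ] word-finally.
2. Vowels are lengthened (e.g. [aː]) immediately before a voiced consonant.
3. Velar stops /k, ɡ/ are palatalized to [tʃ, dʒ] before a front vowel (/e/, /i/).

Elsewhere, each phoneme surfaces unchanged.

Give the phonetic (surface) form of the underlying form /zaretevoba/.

[zaːreteːvoːba]

/z/ (word-initial): no rule targets it → [z].
/a/ meets the environment for rule 2 (before a voiced consonant) → [aː].
/r/ (between /a/ and /e/): no rule targets it → [r].
/e/ (between /r/ and /t/) fails the environment for rule 2, so it stays [e].
/t/ (between /e/ and /e/): rule 1 targets it, but not word-finally → unchanged [t].
/e/ (between /t/ and /v/): before a voiced consonant, so rule 2 applies → [eː].
/v/ stays [v].
Rule 2 applies to /o/ (between /v/ and /b/: before a voiced consonant) → [oː].
/b/ (between /o/ and /a/): no rule targets it → [b].
/a/ (word-final): rule 2 targets it, but not before a voiced consonant → unchanged [a].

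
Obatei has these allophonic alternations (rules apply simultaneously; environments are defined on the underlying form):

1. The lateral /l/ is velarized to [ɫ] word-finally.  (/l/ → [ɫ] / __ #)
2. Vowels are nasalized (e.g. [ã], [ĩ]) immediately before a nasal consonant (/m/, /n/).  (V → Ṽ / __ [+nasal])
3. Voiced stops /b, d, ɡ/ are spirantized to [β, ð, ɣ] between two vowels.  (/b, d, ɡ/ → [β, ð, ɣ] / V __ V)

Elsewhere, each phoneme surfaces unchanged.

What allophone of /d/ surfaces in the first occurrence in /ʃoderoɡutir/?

[ð]

Rule 3 applies to /d/ (between /o/ and /e/: between two vowels) → [ð].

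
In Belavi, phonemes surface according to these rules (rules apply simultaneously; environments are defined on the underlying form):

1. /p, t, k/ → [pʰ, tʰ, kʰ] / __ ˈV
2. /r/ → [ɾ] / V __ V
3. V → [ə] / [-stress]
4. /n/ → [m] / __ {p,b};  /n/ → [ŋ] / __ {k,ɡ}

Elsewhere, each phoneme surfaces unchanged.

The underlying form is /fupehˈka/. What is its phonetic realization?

[fəpəhˈkʰa]

/u/ (between /f/ and /p/): in an unstressed syllable, so rule 3 applies → [ə].
/p/ — between /u/ and /e/; rule 1 does not apply here → [p].
/e/ (between /p/ and /h/): in an unstressed syllable, so rule 3 applies → [ə].
/k/ (between /h/ and /a/): immediately before a stressed vowel, so rule 1 applies → [kʰ].
/a/ (word-final) fails the environment for rule 3, so it stays [a].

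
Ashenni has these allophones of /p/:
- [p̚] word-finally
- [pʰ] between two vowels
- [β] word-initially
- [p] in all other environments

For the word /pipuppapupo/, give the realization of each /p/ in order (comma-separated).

[β], [pʰ], [p], [p], [pʰ], [pʰ]

Occurrence 1 (position 1): word-initially → [β].
Occurrence 2 (position 3): between two vowels → [pʰ].
Occurrence 3 (position 5): no conditioning environment matches → elsewhere allophone [p].
Occurrence 4 (position 6): no conditioning environment matches → elsewhere allophone [p].
Occurrence 5 (position 8): between two vowels → [pʰ].
Occurrence 6 (position 10): between two vowels → [pʰ].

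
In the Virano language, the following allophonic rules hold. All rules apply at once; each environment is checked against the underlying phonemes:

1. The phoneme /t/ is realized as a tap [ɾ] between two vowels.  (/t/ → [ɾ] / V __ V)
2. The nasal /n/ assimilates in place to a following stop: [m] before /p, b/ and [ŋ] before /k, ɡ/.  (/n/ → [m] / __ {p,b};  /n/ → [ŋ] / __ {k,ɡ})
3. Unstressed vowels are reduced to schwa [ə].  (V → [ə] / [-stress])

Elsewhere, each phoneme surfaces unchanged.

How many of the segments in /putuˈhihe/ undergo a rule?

4

Segments that undergo a rule: /u/ → [ə] (rule 3); /t/ → [ɾ] (rule 1); /u/ → [ə] (rule 3); /e/ → [ə] (rule 3).
All other segments surface unchanged.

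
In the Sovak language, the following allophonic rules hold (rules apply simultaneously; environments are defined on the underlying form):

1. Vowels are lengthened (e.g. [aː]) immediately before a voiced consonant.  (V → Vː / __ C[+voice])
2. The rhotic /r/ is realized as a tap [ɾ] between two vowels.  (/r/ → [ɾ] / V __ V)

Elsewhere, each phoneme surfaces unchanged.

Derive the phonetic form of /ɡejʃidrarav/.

[ɡeːjʃiːdraːɾaːv]

/ɡ/ (word-initial) is unaffected → [ɡ].
/e/ (between /ɡ/ and /j/) occurs before a voiced consonant → [eː] by rule 1.
/j/ (between /e/ and /ʃ/): no rule targets it → [j].
/ʃ/ (between /j/ and /i/): no rule targets it → [ʃ].
/i/ (between /ʃ/ and /d/): before a voiced consonant, so rule 1 applies → [iː].
/d/ — not in any rule's target class → [d].
/r/ (between /d/ and /a/): rule 2 targets it, but not between two vowels → unchanged [r].
/a/ (between /r/ and /r/): before a voiced consonant, so rule 1 applies → [aː].
/r/ — between /a/ and /a/, between two vowels — surfaces as [ɾ] (rule 2).
/a/ — between /r/ and /v/, before a voiced consonant — surfaces as [aː] (rule 1).
/v/ stays [v].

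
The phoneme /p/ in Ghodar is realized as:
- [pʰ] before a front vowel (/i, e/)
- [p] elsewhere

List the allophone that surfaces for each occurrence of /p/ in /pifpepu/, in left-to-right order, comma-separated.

[pʰ], [pʰ], [p]

Occurrence 1 (position 1): before a front vowel (/i, e/) → [pʰ].
Occurrence 2 (position 4): before a front vowel (/i, e/) → [pʰ].
Occurrence 3 (position 6): no conditioning environment matches → elsewhere allophone [p].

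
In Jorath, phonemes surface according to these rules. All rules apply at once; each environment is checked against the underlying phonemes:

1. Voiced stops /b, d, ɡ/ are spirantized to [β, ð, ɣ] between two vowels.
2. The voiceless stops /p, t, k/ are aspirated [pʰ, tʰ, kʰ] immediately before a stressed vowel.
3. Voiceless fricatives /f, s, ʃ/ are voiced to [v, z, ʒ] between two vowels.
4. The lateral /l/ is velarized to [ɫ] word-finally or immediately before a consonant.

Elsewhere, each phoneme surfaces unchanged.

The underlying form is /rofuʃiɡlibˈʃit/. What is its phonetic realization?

[rovuʒiɡlibˈʃit]

/r/ (word-initial): no rule targets it → [r].
/o/ stays [o].
/f/ (between /o/ and /u/): between two vowels, so rule 3 applies → [v].
/u/ — not in any rule's target class → [u].
/ʃ/ (between /u/ and /i/): between two vowels, so rule 3 applies → [ʒ].
/i/ (between /ʃ/ and /ɡ/) is unaffected → [i].
/ɡ/ (between /i/ and /l/) fails the environment for rule 1, so it stays [ɡ].
/l/ (between /ɡ/ and /i/) is in the target of rule 4 but the environment (word-finally or immediately before a consonant) is not met → [l].
/i/ — not in any rule's target class → [i].
/b/ (between /i/ and /ʃ/): rule 1 targets it, but not between two vowels → unchanged [b].
/ʃ/ (between /b/ and /i/) is in the target of rule 3 but the environment (between two vowels) is not met → [ʃ].
/i/ (between /ʃ/ and /t/) is unaffected → [i].
/t/ (word-final) is in the target of rule 2 but the environment (immediately before a stressed vowel) is not met → [t].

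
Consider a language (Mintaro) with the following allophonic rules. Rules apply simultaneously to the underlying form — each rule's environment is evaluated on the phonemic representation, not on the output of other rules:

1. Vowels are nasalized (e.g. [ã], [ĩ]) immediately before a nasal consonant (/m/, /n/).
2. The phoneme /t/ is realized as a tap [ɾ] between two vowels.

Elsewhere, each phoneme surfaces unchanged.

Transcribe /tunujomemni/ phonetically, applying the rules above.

[tũnujõmẽmni]

/t/ — word-initial; rule 2 does not apply here → [t].
/u/ (between /t/ and /n/): before a nasal consonant, so rule 1 applies → [ũ].
/u/ (between /n/ and /j/): rule 1 targets it, but not before a nasal consonant → unchanged [u].
/o/ (between /j/ and /m/) occurs before a nasal consonant → [õ] by rule 1.
Rule 1 applies to /e/ (between /m/ and /m/: before a nasal consonant) → [ẽ].
/i/ (word-final): rule 1 targets it, but not before a nasal consonant → unchanged [i].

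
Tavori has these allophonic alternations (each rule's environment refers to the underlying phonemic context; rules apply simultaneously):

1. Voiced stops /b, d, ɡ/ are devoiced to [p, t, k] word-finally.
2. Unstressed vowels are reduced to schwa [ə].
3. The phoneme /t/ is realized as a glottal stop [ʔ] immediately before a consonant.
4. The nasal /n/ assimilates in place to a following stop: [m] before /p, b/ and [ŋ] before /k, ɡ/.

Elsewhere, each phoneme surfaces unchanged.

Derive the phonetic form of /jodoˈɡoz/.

/j/ stays [j].
/o/ — between /j/ and /d/, in an unstressed syllable — surfaces as [ə] (rule 2).
/d/ — between /o/ and /o/; rule 1 does not apply here → [d].
/o/ — between /d/ and /ɡ/, in an unstressed syllable — surfaces as [ə] (rule 2).
/ɡ/ — between /o/ and /o/; rule 1 does not apply here → [ɡ].
/o/ — between /ɡ/ and /z/; rule 2 does not apply here → [o].
/z/ stays [z].

[jədəˈɡoz]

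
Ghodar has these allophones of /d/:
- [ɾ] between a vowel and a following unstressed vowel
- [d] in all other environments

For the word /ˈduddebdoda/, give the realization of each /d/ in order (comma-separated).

[d], [d], [d], [d], [ɾ]

Occurrence 1 (position 1): no conditioning environment matches → elsewhere allophone [d].
Occurrence 2 (position 3): no conditioning environment matches → elsewhere allophone [d].
Occurrence 3 (position 4): no conditioning environment matches → elsewhere allophone [d].
Occurrence 4 (position 7): no conditioning environment matches → elsewhere allophone [d].
Occurrence 5 (position 9): between a vowel and a following unstressed vowel → [ɾ].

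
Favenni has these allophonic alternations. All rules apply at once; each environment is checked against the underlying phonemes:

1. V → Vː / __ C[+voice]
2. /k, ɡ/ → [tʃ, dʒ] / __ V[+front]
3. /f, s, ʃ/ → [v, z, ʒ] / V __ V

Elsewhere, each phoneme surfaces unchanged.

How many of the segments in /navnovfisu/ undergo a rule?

3

Segments that undergo a rule: /a/ → [aː] (rule 1); /o/ → [oː] (rule 1); /s/ → [z] (rule 3).
All other segments surface unchanged.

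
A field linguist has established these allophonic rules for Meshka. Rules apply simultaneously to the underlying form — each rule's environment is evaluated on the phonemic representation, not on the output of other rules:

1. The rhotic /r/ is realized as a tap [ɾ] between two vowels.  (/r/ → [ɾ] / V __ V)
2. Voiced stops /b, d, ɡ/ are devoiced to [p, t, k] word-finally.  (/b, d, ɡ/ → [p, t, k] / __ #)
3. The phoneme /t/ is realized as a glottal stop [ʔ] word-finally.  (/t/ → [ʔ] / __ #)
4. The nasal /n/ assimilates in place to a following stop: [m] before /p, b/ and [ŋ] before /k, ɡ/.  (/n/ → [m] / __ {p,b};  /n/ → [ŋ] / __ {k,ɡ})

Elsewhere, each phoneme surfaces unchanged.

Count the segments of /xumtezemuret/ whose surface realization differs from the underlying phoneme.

Segments that undergo a rule: /r/ → [ɾ] (rule 1); /t/ → [ʔ] (rule 3).
All other segments surface unchanged.

2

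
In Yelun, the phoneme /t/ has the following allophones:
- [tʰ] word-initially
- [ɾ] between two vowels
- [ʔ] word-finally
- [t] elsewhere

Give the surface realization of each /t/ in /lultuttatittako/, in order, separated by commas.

[t], [t], [t], [ɾ], [t], [t]

Occurrence 1 (position 4): no conditioning environment matches → elsewhere allophone [t].
Occurrence 2 (position 6): no conditioning environment matches → elsewhere allophone [t].
Occurrence 3 (position 7): no conditioning environment matches → elsewhere allophone [t].
Occurrence 4 (position 9): between two vowels → [ɾ].
Occurrence 5 (position 11): no conditioning environment matches → elsewhere allophone [t].
Occurrence 6 (position 12): no conditioning environment matches → elsewhere allophone [t].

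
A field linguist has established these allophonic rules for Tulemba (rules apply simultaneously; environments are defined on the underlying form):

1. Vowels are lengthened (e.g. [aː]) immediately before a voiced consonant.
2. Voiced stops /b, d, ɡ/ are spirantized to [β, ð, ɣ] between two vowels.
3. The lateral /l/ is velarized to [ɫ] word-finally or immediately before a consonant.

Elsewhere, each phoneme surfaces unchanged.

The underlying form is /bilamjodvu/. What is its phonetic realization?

[biːlaːmjoːdvu]

/b/ (word-initial): rule 2 targets it, but not between two vowels → unchanged [b].
/i/ (between /b/ and /l/): before a voiced consonant, so rule 1 applies → [iː].
/l/ — between /i/ and /a/; rule 3 does not apply here → [l].
/a/ (between /l/ and /m/): before a voiced consonant, so rule 1 applies → [aː].
/m/ (between /a/ and /j/): no rule targets it → [m].
/j/ stays [j].
/o/ (between /j/ and /d/) occurs before a voiced consonant → [oː] by rule 1.
/d/ (between /o/ and /v/) is in the target of rule 2 but the environment (between two vowels) is not met → [d].
/v/ (between /d/ and /u/) is unaffected → [v].
/u/ (word-final) is in the target of rule 1 but the environment (before a voiced consonant) is not met → [u].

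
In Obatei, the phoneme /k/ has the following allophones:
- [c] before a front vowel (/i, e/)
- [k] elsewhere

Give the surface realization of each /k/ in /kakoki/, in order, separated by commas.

[k], [k], [c]

Occurrence 1 (position 1): no conditioning environment matches → elsewhere allophone [k].
Occurrence 2 (position 3): no conditioning environment matches → elsewhere allophone [k].
Occurrence 3 (position 5): before a front vowel → [c].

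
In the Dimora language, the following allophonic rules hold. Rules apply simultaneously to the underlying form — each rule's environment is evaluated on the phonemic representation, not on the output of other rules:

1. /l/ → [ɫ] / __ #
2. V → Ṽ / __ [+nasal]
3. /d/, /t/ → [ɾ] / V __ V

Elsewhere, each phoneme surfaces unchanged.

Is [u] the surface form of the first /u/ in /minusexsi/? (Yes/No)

/u/ (between /n/ and /s/) is in the target of rule 2 but the environment (before a nasal consonant) is not met → [u].
The actual realization is [u], which matches [u].

Yes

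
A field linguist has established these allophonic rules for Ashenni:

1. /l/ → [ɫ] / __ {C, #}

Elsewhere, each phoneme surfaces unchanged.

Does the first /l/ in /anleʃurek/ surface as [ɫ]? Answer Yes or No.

No

/l/ (between /n/ and /e/): rule 1 targets it, but not word-finally or immediately before a consonant → unchanged [l].
The actual realization is [l], not [ɫ].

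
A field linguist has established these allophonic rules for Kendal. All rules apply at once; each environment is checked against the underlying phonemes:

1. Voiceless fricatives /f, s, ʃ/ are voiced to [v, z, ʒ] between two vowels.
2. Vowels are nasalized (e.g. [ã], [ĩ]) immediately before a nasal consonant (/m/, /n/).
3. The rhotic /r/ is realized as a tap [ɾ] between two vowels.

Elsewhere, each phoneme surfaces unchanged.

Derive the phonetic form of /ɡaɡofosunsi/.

/ɡ/ (word-initial): no rule targets it → [ɡ].
/a/ (between /ɡ/ and /ɡ/) is in the target of rule 2 but the environment (before a nasal consonant) is not met → [a].
/ɡ/ (between /a/ and /o/) is unaffected → [ɡ].
/o/ (between /ɡ/ and /f/) fails the environment for rule 2, so it stays [o].
/f/ (between /o/ and /o/) occurs between two vowels → [v] by rule 1.
/o/ (between /f/ and /s/) is in the target of rule 2 but the environment (before a nasal consonant) is not met → [o].
/s/ — between /o/ and /u/, between two vowels — surfaces as [z] (rule 1).
/u/ (between /s/ and /n/): before a nasal consonant, so rule 2 applies → [ũ].
/n/ (between /u/ and /s/) is unaffected → [n].
/s/ (between /n/ and /i/) is in the target of rule 1 but the environment (between two vowels) is not met → [s].
/i/ (word-final) is in the target of rule 2 but the environment (before a nasal consonant) is not met → [i].

[ɡaɡovozũnsi]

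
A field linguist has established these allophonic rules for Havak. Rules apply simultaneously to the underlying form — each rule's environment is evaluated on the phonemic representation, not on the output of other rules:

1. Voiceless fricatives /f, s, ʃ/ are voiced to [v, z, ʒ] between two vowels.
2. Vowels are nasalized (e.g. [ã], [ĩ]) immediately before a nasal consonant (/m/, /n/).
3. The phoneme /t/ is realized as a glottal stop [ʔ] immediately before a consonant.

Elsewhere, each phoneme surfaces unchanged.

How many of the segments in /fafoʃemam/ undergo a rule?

4

Segments that undergo a rule: /f/ → [v] (rule 1); /ʃ/ → [ʒ] (rule 1); /e/ → [ẽ] (rule 2); /a/ → [ã] (rule 2).
All other segments surface unchanged.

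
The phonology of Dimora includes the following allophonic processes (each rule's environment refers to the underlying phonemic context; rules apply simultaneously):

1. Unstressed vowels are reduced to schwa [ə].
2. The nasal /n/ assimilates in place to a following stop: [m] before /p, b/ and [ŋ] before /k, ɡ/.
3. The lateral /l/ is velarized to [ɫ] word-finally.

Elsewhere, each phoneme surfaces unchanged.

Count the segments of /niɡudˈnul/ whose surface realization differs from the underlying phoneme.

Segments that undergo a rule: /i/ → [ə] (rule 1); /u/ → [ə] (rule 1); /l/ → [ɫ] (rule 3).
All other segments surface unchanged.

3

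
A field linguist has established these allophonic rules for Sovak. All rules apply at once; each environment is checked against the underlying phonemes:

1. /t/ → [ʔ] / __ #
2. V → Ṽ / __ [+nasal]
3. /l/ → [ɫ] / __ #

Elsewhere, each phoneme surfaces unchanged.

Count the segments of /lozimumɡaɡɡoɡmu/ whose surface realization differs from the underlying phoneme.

2

Segments that undergo a rule: /i/ → [ĩ] (rule 2); /u/ → [ũ] (rule 2).
All other segments surface unchanged.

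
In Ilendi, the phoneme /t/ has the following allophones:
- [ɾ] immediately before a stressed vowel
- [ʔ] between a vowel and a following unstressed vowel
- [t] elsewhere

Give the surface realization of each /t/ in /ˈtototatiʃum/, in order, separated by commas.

Occurrence 1 (position 1): immediately before a stressed vowel → [ɾ].
Occurrence 2 (position 3): between a vowel and a following unstressed vowel → [ʔ].
Occurrence 3 (position 5): between a vowel and a following unstressed vowel → [ʔ].
Occurrence 4 (position 7): between a vowel and a following unstressed vowel → [ʔ].

[ɾ], [ʔ], [ʔ], [ʔ]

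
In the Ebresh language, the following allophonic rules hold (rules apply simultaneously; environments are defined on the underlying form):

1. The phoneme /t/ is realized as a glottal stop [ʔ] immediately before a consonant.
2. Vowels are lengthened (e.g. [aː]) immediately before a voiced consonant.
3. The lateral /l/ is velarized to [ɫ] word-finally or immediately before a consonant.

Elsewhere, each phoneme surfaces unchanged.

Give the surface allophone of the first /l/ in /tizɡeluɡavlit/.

/l/ — between /e/ and /u/; rule 3 does not apply here → [l].

[l]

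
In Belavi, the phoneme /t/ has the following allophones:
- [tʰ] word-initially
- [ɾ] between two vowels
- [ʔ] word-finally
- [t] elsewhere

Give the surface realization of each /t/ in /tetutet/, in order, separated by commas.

Occurrence 1 (position 1): word-initially → [tʰ].
Occurrence 2 (position 3): between two vowels → [ɾ].
Occurrence 3 (position 5): between two vowels → [ɾ].
Occurrence 4 (position 7): word-finally → [ʔ].

[tʰ], [ɾ], [ɾ], [ʔ]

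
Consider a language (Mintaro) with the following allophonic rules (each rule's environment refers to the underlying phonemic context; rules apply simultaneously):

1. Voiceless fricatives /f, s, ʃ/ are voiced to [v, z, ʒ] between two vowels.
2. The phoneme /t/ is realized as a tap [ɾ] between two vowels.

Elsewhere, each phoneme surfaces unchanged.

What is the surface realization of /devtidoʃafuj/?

/d/ stays [d].
/e/ (between /d/ and /v/): no rule targets it → [e].
/v/ — not in any rule's target class → [v].
/t/ (between /v/ and /i/) fails the environment for rule 2, so it stays [t].
/i/ (between /t/ and /d/): no rule targets it → [i].
/d/ (between /i/ and /o/): no rule targets it → [d].
/o/ (between /d/ and /ʃ/) is unaffected → [o].
/ʃ/ meets the environment for rule 1 (between two vowels) → [ʒ].
/a/ (between /ʃ/ and /f/): no rule targets it → [a].
/f/ (between /a/ and /u/): between two vowels, so rule 1 applies → [v].
/u/ (between /f/ and /j/): no rule targets it → [u].
/j/ (word-final) is unaffected → [j].

[devtidoʒavuj]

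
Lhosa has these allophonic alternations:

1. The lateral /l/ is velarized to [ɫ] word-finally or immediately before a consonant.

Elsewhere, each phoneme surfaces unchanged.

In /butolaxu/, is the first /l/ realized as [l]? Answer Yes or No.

Yes

/l/ (between /o/ and /a/): rule 1 targets it, but not word-finally or immediately before a consonant → unchanged [l].
The actual realization is [l], which matches [l].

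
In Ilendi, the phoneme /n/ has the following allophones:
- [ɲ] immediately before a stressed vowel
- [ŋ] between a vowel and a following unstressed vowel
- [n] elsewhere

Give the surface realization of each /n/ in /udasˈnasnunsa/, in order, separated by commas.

[ɲ], [n], [n]

Occurrence 1 (position 5): immediately before a stressed vowel → [ɲ].
Occurrence 2 (position 8): no conditioning environment matches → elsewhere allophone [n].
Occurrence 3 (position 10): no conditioning environment matches → elsewhere allophone [n].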